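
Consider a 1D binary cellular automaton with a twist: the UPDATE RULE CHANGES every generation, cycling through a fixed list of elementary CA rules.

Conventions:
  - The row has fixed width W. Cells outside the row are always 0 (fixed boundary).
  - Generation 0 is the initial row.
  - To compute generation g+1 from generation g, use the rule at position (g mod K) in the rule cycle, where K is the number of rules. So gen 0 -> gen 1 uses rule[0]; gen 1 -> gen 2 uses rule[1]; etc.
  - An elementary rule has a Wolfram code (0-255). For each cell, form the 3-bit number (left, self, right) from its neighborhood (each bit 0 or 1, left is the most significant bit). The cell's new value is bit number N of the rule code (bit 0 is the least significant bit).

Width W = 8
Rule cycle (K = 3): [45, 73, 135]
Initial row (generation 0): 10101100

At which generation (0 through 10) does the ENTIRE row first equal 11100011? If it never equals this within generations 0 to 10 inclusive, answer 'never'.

Answer: 10

Derivation:
Gen 0: 10101100
Gen 1 (rule 45): 11111001
Gen 2 (rule 73): 10001000
Gen 3 (rule 135): 10111011
Gen 4 (rule 45): 11100110
Gen 5 (rule 73): 10100110
Gen 6 (rule 135): 10101000
Gen 7 (rule 45): 11111011
Gen 8 (rule 73): 10001011
Gen 9 (rule 135): 10111000
Gen 10 (rule 45): 11100011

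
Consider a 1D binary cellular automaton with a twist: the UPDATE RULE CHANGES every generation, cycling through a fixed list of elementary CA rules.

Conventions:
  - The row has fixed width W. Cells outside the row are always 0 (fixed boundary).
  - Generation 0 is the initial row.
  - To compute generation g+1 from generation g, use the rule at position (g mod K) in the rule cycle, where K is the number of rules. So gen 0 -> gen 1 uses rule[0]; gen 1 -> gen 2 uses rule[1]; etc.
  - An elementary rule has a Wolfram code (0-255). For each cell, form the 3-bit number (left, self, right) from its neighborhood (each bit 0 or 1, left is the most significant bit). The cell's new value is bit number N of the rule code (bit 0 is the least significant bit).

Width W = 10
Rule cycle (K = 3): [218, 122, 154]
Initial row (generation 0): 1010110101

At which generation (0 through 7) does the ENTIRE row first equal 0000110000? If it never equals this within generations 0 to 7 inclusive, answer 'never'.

Answer: 1

Derivation:
Gen 0: 1010110101
Gen 1 (rule 218): 0000110000
Gen 2 (rule 122): 0001111000
Gen 3 (rule 154): 0011110100
Gen 4 (rule 218): 0111110010
Gen 5 (rule 122): 1100011101
Gen 6 (rule 154): 1010111000
Gen 7 (rule 218): 0000111100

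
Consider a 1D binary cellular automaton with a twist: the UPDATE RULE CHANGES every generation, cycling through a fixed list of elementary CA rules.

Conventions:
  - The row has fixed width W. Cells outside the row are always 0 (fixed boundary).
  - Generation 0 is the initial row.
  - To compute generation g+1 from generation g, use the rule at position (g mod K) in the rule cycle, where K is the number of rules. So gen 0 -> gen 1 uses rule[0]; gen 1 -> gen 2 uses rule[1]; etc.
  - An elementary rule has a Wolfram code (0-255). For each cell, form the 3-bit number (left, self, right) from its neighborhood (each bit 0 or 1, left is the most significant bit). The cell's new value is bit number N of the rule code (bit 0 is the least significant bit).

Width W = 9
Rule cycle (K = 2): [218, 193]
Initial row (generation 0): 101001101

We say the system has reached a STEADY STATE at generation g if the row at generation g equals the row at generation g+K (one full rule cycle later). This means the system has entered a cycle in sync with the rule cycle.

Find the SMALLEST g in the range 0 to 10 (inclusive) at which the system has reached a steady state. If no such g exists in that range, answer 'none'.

Answer: 3

Derivation:
Gen 0: 101001101
Gen 1 (rule 218): 000111100
Gen 2 (rule 193): 110011101
Gen 3 (rule 218): 111111100
Gen 4 (rule 193): 011111101
Gen 5 (rule 218): 111111100
Gen 6 (rule 193): 011111101
Gen 7 (rule 218): 111111100
Gen 8 (rule 193): 011111101
Gen 9 (rule 218): 111111100
Gen 10 (rule 193): 011111101
Gen 11 (rule 218): 111111100
Gen 12 (rule 193): 011111101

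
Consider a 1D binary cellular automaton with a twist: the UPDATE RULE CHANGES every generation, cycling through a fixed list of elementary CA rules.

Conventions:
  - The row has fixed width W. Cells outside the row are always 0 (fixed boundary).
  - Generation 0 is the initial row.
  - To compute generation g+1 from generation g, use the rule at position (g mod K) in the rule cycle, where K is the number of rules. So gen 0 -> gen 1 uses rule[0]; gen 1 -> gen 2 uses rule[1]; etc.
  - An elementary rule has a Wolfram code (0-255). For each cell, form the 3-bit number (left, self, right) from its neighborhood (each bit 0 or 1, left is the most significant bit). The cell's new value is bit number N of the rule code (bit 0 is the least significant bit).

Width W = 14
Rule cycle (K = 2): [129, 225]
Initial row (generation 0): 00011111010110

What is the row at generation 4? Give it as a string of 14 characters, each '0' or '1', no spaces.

Gen 0: 00011111010110
Gen 1 (rule 129): 11001110000000
Gen 2 (rule 225): 01000110111111
Gen 3 (rule 129): 00010000011110
Gen 4 (rule 225): 11000111001110

Answer: 11000111001110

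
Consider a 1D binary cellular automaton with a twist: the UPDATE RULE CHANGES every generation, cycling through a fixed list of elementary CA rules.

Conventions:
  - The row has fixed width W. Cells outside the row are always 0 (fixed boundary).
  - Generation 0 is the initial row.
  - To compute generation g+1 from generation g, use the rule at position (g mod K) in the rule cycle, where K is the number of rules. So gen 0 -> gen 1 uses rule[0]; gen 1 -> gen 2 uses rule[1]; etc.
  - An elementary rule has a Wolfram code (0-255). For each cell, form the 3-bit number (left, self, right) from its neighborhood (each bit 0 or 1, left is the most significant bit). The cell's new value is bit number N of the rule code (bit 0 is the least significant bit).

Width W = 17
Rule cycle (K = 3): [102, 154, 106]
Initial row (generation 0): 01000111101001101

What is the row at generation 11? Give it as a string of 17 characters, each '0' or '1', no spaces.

Answer: 00100010000111101

Derivation:
Gen 0: 01000111101001101
Gen 1 (rule 102): 11001000111010111
Gen 2 (rule 154): 10110101110000110
Gen 3 (rule 106): 01111011010001110
Gen 4 (rule 102): 10001101110010010
Gen 5 (rule 154): 01011001101101101
Gen 6 (rule 106): 10111011111111110
Gen 7 (rule 102): 11001100000000010
Gen 8 (rule 154): 10111010000000101
Gen 9 (rule 106): 01101100000001010
Gen 10 (rule 102): 10110100000011110
Gen 11 (rule 154): 00100010000111101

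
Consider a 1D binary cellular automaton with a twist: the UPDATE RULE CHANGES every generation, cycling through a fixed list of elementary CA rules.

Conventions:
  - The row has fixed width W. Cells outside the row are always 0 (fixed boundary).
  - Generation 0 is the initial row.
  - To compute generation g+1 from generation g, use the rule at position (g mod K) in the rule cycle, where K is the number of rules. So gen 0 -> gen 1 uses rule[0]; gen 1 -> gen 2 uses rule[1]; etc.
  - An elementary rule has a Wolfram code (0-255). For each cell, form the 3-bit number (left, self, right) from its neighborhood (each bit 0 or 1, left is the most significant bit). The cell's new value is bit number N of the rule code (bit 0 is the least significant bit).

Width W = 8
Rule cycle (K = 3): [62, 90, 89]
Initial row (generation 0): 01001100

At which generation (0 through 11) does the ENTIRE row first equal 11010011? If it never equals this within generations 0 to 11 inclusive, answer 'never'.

Gen 0: 01001100
Gen 1 (rule 62): 11111010
Gen 2 (rule 90): 10001001
Gen 3 (rule 89): 01100100
Gen 4 (rule 62): 11011110
Gen 5 (rule 90): 11010011
Gen 6 (rule 89): 11001011
Gen 7 (rule 62): 10111110
Gen 8 (rule 90): 00100011
Gen 9 (rule 89): 10011011
Gen 10 (rule 62): 11110110
Gen 11 (rule 90): 10010111

Answer: 5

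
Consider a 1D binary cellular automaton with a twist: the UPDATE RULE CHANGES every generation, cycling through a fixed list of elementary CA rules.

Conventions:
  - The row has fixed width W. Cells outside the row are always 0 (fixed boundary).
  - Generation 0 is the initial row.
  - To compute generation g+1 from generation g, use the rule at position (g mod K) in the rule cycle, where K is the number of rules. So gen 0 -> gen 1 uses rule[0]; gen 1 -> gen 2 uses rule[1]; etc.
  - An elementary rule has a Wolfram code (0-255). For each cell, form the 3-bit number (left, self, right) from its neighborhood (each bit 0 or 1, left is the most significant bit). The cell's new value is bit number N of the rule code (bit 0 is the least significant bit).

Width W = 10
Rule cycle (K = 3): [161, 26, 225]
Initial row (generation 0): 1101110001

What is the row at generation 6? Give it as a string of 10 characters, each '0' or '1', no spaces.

Answer: 0100111000

Derivation:
Gen 0: 1101110001
Gen 1 (rule 161): 0010100100
Gen 2 (rule 26): 0100011010
Gen 3 (rule 225): 0001001100
Gen 4 (rule 161): 1100000001
Gen 5 (rule 26): 1010000010
Gen 6 (rule 225): 0100111000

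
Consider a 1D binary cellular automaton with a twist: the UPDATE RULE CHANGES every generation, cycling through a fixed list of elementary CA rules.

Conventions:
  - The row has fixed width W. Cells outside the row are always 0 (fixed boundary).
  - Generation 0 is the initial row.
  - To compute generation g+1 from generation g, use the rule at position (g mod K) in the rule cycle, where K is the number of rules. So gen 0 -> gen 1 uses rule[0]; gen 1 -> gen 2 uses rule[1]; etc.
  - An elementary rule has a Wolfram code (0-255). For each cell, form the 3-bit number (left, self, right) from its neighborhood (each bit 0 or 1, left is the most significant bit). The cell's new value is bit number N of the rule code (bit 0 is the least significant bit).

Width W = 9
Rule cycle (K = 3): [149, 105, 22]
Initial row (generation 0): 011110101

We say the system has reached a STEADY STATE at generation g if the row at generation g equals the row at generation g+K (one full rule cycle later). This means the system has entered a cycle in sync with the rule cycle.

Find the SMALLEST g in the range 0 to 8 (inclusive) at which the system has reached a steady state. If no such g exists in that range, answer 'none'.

Gen 0: 011110101
Gen 1 (rule 149): 001100101
Gen 2 (rule 105): 101100010
Gen 3 (rule 22): 100010111
Gen 4 (rule 149): 111010010
Gen 5 (rule 105): 101100000
Gen 6 (rule 22): 100010000
Gen 7 (rule 149): 111011111
Gen 8 (rule 105): 101110001
Gen 9 (rule 22): 100001011
Gen 10 (rule 149): 111101000
Gen 11 (rule 105): 100110011

Answer: none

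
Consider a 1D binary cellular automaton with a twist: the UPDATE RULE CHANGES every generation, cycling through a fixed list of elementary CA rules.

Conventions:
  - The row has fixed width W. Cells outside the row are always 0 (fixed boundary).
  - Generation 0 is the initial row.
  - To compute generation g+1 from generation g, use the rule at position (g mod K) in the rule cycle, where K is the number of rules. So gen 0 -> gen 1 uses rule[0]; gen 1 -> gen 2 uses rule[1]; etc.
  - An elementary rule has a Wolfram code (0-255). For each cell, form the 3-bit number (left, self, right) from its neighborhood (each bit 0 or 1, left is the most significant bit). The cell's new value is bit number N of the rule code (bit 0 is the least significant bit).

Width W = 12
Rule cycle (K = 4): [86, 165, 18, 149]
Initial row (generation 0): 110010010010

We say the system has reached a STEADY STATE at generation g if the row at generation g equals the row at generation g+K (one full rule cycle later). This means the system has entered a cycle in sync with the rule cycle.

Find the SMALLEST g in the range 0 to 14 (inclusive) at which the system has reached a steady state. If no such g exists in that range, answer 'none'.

Gen 0: 110010010010
Gen 1 (rule 86): 011111111111
Gen 2 (rule 165): 001111111110
Gen 3 (rule 18): 010000000001
Gen 4 (rule 149): 011111111101
Gen 5 (rule 86): 100000000101
Gen 6 (rule 165): 101111110111
Gen 7 (rule 18): 000000000000
Gen 8 (rule 149): 111111111111
Gen 9 (rule 86): 000000000001
Gen 10 (rule 165): 111111111101
Gen 11 (rule 18): 000000000000
Gen 12 (rule 149): 111111111111
Gen 13 (rule 86): 000000000001
Gen 14 (rule 165): 111111111101
Gen 15 (rule 18): 000000000000
Gen 16 (rule 149): 111111111111
Gen 17 (rule 86): 000000000001
Gen 18 (rule 165): 111111111101

Answer: 7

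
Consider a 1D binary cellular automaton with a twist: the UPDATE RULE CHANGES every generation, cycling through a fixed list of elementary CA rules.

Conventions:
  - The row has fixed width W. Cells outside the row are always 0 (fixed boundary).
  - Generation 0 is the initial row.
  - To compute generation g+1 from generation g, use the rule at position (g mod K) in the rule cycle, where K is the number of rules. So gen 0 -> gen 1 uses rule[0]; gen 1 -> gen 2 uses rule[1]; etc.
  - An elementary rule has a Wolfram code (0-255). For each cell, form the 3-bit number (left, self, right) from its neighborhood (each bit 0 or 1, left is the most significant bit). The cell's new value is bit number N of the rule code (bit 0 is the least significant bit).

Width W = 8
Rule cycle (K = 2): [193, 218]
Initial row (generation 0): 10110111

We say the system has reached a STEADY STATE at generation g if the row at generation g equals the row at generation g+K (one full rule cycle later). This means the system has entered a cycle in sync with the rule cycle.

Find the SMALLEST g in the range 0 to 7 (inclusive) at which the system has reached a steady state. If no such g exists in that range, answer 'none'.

Answer: none

Derivation:
Gen 0: 10110111
Gen 1 (rule 193): 00010011
Gen 2 (rule 218): 00101111
Gen 3 (rule 193): 10000111
Gen 4 (rule 218): 01001111
Gen 5 (rule 193): 00000111
Gen 6 (rule 218): 00001111
Gen 7 (rule 193): 11100111
Gen 8 (rule 218): 11111111
Gen 9 (rule 193): 01111111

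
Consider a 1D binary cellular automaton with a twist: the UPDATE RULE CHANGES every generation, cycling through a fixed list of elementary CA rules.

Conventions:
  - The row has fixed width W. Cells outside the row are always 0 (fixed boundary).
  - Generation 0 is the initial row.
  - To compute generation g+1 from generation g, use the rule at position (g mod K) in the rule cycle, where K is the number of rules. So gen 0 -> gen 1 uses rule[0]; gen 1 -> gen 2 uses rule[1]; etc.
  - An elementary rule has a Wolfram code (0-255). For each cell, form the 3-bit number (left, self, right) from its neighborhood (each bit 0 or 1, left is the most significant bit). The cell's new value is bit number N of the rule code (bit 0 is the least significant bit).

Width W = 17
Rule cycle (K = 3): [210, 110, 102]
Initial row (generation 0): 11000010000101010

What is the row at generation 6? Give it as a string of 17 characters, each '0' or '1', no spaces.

Answer: 00000000110001000

Derivation:
Gen 0: 11000010000101010
Gen 1 (rule 210): 01100101001000001
Gen 2 (rule 110): 11101111011000011
Gen 3 (rule 102): 00110001101000101
Gen 4 (rule 210): 01011010100101000
Gen 5 (rule 110): 11111111101111000
Gen 6 (rule 102): 00000000110001000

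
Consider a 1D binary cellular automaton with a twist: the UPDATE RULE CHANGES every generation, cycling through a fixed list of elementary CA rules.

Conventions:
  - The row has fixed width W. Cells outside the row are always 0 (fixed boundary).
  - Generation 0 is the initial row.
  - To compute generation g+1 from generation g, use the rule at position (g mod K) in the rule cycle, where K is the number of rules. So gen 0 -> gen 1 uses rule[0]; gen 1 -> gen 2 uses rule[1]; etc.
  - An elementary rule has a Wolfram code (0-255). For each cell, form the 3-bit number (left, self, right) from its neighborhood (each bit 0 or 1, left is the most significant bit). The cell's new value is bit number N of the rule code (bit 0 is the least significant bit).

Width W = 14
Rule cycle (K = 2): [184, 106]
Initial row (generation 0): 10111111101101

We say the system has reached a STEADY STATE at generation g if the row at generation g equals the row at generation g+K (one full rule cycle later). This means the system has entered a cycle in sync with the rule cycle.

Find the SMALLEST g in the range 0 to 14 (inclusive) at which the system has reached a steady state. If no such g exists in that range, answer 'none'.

Answer: 5

Derivation:
Gen 0: 10111111101101
Gen 1 (rule 184): 01111111011010
Gen 2 (rule 106): 11000001111100
Gen 3 (rule 184): 10100001111010
Gen 4 (rule 106): 01000011001100
Gen 5 (rule 184): 00100010101010
Gen 6 (rule 106): 01000101010100
Gen 7 (rule 184): 00100010101010
Gen 8 (rule 106): 01000101010100
Gen 9 (rule 184): 00100010101010
Gen 10 (rule 106): 01000101010100
Gen 11 (rule 184): 00100010101010
Gen 12 (rule 106): 01000101010100
Gen 13 (rule 184): 00100010101010
Gen 14 (rule 106): 01000101010100
Gen 15 (rule 184): 00100010101010
Gen 16 (rule 106): 01000101010100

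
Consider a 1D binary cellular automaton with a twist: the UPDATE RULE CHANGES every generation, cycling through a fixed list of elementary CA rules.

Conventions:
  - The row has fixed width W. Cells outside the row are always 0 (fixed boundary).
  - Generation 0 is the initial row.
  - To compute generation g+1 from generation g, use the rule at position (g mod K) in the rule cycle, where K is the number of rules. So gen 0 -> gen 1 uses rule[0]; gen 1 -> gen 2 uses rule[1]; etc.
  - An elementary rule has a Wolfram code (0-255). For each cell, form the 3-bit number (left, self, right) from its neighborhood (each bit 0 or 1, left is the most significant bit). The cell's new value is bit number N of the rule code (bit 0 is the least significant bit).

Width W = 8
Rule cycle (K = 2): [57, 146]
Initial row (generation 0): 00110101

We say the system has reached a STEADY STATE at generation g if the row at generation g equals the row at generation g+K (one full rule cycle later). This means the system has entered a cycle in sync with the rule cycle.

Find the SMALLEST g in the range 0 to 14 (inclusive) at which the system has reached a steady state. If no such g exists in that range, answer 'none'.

Gen 0: 00110101
Gen 1 (rule 57): 10101010
Gen 2 (rule 146): 00000001
Gen 3 (rule 57): 11111100
Gen 4 (rule 146): 01111010
Gen 5 (rule 57): 01000101
Gen 6 (rule 146): 10101000
Gen 7 (rule 57): 01010111
Gen 8 (rule 146): 10000010
Gen 9 (rule 57): 01111001
Gen 10 (rule 146): 10110110
Gen 11 (rule 57): 01101101
Gen 12 (rule 146): 10000000
Gen 13 (rule 57): 01111111
Gen 14 (rule 146): 10111110
Gen 15 (rule 57): 01100001
Gen 16 (rule 146): 10010010

Answer: none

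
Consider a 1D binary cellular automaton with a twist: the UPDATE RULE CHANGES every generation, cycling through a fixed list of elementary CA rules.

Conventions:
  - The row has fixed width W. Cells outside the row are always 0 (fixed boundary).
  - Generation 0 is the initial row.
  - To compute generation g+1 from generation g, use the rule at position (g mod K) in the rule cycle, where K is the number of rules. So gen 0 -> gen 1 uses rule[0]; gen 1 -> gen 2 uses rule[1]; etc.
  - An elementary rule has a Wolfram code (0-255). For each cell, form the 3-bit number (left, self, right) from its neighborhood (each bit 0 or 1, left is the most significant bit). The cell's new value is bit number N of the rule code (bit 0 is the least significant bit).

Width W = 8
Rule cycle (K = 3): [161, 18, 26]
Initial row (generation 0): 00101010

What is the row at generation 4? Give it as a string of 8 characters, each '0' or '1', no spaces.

Answer: 00101010

Derivation:
Gen 0: 00101010
Gen 1 (rule 161): 10010100
Gen 2 (rule 18): 01100010
Gen 3 (rule 26): 11010101
Gen 4 (rule 161): 00101010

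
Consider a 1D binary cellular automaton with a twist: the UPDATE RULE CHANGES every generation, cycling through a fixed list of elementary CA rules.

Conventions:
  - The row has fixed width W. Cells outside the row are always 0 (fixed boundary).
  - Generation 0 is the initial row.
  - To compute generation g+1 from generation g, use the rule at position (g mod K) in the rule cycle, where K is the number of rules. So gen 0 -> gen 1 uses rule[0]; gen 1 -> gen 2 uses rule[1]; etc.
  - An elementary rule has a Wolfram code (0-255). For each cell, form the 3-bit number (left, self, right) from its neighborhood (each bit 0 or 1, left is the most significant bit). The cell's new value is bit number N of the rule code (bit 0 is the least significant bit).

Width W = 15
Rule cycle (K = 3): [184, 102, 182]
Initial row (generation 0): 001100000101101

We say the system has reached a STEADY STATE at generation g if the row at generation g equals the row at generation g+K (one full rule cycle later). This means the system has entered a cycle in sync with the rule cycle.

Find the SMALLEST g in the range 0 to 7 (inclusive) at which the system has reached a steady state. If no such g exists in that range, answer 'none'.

Gen 0: 001100000101101
Gen 1 (rule 184): 001010000011010
Gen 2 (rule 102): 011110000101110
Gen 3 (rule 182): 101101001110101
Gen 4 (rule 184): 011010101101010
Gen 5 (rule 102): 101111110111110
Gen 6 (rule 182): 110111101011101
Gen 7 (rule 184): 101111010111010
Gen 8 (rule 102): 110001111001110
Gen 9 (rule 182): 001010110110101
Gen 10 (rule 184): 000101101101010

Answer: none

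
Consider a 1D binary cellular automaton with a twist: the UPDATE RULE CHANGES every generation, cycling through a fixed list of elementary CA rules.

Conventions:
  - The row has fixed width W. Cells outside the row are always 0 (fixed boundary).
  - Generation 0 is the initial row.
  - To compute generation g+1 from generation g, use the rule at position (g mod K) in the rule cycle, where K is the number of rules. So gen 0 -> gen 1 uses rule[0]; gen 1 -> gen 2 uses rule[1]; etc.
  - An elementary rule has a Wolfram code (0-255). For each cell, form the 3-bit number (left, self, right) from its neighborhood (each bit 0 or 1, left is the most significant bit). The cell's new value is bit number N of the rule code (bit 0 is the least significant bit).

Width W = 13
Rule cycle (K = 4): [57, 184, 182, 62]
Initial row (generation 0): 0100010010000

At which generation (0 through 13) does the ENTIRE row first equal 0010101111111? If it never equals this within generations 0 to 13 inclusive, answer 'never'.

Answer: never

Derivation:
Gen 0: 0100010010000
Gen 1 (rule 57): 0011001001111
Gen 2 (rule 184): 0010100101110
Gen 3 (rule 182): 0111111110101
Gen 4 (rule 62): 1100000001111
Gen 5 (rule 57): 1011111101000
Gen 6 (rule 184): 0111111010100
Gen 7 (rule 182): 1011110111110
Gen 8 (rule 62): 1110001100001
Gen 9 (rule 57): 1001101011100
Gen 10 (rule 184): 0101010111010
Gen 11 (rule 182): 1111111010111
Gen 12 (rule 62): 1000000111100
Gen 13 (rule 57): 0111110100011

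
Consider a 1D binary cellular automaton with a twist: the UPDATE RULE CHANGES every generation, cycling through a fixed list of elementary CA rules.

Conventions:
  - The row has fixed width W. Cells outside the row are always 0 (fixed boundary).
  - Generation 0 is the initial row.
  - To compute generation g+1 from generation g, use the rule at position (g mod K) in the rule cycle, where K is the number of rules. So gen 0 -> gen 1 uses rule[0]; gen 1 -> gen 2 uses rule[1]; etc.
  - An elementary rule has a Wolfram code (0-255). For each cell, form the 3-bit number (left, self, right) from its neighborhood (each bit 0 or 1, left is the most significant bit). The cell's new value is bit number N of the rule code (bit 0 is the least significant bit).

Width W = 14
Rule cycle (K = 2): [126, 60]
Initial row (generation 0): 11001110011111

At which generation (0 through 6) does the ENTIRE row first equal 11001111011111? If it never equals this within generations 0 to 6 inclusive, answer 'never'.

Answer: 3

Derivation:
Gen 0: 11001110011111
Gen 1 (rule 126): 11111011110001
Gen 2 (rule 60): 10000110001001
Gen 3 (rule 126): 11001111011111
Gen 4 (rule 60): 10101000110000
Gen 5 (rule 126): 11111101111000
Gen 6 (rule 60): 10000011000100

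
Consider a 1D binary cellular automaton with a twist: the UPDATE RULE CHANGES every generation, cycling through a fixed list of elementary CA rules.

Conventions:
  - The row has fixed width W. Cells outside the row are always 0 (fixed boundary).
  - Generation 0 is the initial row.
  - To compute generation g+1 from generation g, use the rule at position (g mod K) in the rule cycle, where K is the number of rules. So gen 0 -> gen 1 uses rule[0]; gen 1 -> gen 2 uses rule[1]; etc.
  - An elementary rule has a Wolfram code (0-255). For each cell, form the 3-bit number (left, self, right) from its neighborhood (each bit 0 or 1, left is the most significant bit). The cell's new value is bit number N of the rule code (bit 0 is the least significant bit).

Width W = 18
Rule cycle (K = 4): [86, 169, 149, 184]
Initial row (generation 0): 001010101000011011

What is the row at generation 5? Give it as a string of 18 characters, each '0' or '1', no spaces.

Answer: 011010111010000011

Derivation:
Gen 0: 001010101000011011
Gen 1 (rule 86): 011010101100101001
Gen 2 (rule 169): 010101011000010000
Gen 3 (rule 149): 010101000111011111
Gen 4 (rule 184): 001010100110111110
Gen 5 (rule 86): 011010111010000011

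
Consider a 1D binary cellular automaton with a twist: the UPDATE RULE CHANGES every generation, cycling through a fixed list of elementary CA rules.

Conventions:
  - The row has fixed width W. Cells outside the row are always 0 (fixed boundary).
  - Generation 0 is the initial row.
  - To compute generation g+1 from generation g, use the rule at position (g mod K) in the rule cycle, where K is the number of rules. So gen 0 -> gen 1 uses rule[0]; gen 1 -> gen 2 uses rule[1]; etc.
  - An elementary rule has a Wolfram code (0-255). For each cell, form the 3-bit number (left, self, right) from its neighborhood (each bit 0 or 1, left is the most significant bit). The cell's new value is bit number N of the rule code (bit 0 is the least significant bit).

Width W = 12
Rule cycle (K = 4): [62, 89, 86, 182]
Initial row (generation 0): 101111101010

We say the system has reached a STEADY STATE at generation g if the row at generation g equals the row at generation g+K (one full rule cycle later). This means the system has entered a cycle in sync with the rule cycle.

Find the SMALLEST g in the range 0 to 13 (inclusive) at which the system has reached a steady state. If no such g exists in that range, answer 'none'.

Gen 0: 101111101010
Gen 1 (rule 62): 111000011111
Gen 2 (rule 89): 101111010001
Gen 3 (rule 86): 100001011011
Gen 4 (rule 182): 110011100100
Gen 5 (rule 62): 101110011110
Gen 6 (rule 89): 001011010011
Gen 7 (rule 86): 011001011101
Gen 8 (rule 182): 100111101011
Gen 9 (rule 62): 111100011110
Gen 10 (rule 89): 100111010011
Gen 11 (rule 86): 111001011101
Gen 12 (rule 182): 010111101011
Gen 13 (rule 62): 111100011110
Gen 14 (rule 89): 100111010011
Gen 15 (rule 86): 111001011101
Gen 16 (rule 182): 010111101011
Gen 17 (rule 62): 111100011110

Answer: 9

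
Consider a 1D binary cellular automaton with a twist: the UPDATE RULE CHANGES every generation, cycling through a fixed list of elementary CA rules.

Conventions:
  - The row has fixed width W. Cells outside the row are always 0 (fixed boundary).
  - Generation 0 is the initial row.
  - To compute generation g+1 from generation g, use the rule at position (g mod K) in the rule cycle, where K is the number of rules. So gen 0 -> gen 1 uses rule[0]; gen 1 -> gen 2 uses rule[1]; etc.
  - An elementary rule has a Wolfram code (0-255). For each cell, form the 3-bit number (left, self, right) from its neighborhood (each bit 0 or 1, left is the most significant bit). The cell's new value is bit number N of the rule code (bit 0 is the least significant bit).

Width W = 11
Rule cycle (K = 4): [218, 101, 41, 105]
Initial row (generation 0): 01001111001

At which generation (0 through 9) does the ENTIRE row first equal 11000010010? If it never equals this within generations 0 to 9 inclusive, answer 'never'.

Answer: never

Derivation:
Gen 0: 01001111001
Gen 1 (rule 218): 10111111110
Gen 2 (rule 101): 11000000010
Gen 3 (rule 41): 10011111000
Gen 4 (rule 105): 00010001011
Gen 5 (rule 218): 00101010011
Gen 6 (rule 101): 10111110001
Gen 7 (rule 41): 01100000100
Gen 8 (rule 105): 01101110001
Gen 9 (rule 218): 11101111010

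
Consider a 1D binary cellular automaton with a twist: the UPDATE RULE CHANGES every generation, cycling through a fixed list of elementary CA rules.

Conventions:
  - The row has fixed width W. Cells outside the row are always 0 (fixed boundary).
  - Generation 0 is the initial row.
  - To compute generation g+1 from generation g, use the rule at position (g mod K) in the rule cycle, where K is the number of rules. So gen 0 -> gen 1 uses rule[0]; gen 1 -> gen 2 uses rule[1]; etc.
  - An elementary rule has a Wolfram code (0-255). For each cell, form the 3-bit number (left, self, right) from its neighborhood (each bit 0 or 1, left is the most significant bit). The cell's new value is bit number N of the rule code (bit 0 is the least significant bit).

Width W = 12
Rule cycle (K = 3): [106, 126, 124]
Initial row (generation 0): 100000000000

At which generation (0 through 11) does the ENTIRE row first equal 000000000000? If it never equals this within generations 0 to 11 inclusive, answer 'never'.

Answer: 1

Derivation:
Gen 0: 100000000000
Gen 1 (rule 106): 000000000000
Gen 2 (rule 126): 000000000000
Gen 3 (rule 124): 000000000000
Gen 4 (rule 106): 000000000000
Gen 5 (rule 126): 000000000000
Gen 6 (rule 124): 000000000000
Gen 7 (rule 106): 000000000000
Gen 8 (rule 126): 000000000000
Gen 9 (rule 124): 000000000000
Gen 10 (rule 106): 000000000000
Gen 11 (rule 126): 000000000000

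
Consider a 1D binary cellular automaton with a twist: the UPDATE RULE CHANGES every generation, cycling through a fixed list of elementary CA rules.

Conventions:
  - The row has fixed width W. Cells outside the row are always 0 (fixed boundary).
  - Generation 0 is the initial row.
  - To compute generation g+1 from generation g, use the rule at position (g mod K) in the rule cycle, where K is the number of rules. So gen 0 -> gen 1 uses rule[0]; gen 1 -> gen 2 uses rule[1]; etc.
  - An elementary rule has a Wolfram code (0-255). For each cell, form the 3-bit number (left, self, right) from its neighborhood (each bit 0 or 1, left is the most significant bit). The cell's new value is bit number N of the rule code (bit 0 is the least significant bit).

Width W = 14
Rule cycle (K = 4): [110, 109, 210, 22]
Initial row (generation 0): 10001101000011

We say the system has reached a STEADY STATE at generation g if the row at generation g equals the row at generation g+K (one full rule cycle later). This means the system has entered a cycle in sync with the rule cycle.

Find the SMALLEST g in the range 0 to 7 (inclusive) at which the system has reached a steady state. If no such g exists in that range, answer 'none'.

Gen 0: 10001101000011
Gen 1 (rule 110): 10011111000111
Gen 2 (rule 109): 10010001010101
Gen 3 (rule 210): 01101010000000
Gen 4 (rule 22): 10001011000000
Gen 5 (rule 110): 10011111000000
Gen 6 (rule 109): 10010001011111
Gen 7 (rule 210): 01101010001111
Gen 8 (rule 22): 10001011010000
Gen 9 (rule 110): 10011111110000
Gen 10 (rule 109): 10010000010111
Gen 11 (rule 210): 01101000100011

Answer: none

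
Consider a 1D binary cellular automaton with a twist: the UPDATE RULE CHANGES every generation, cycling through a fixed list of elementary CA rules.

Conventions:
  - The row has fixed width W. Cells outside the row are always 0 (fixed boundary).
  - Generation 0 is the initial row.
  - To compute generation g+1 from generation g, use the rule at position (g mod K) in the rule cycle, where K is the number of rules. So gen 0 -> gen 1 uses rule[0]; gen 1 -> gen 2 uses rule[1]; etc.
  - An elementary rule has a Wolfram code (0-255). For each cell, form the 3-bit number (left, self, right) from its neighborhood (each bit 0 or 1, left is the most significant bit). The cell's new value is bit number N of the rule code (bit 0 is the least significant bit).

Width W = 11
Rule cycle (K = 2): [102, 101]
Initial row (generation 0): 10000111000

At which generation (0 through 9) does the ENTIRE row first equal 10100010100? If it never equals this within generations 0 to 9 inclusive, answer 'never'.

Gen 0: 10000111000
Gen 1 (rule 102): 10001001000
Gen 2 (rule 101): 10101001011
Gen 3 (rule 102): 11111011101
Gen 4 (rule 101): 00001100111
Gen 5 (rule 102): 00010101001
Gen 6 (rule 101): 11011111001
Gen 7 (rule 102): 01100001011
Gen 8 (rule 101): 00101101101
Gen 9 (rule 102): 01110110111

Answer: never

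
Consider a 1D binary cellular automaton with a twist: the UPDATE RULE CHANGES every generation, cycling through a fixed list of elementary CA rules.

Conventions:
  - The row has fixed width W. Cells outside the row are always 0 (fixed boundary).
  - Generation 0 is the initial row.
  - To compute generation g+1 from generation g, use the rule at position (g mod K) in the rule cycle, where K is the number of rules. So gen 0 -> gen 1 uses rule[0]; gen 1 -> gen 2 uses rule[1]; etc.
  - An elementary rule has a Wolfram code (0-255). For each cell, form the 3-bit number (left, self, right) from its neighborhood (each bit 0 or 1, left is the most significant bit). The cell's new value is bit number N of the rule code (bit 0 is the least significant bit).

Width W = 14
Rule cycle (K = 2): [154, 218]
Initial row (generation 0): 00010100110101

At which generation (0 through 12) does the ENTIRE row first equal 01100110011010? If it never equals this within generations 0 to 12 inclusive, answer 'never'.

Gen 0: 00010100110101
Gen 1 (rule 154): 00100011100000
Gen 2 (rule 218): 01010111110000
Gen 3 (rule 154): 10000111101000
Gen 4 (rule 218): 01001111100100
Gen 5 (rule 154): 10111111011010
Gen 6 (rule 218): 00111111011001
Gen 7 (rule 154): 01111110010110
Gen 8 (rule 218): 11111111100111
Gen 9 (rule 154): 11111111011110
Gen 10 (rule 218): 11111111011111
Gen 11 (rule 154): 11111110011110
Gen 12 (rule 218): 11111111111111

Answer: never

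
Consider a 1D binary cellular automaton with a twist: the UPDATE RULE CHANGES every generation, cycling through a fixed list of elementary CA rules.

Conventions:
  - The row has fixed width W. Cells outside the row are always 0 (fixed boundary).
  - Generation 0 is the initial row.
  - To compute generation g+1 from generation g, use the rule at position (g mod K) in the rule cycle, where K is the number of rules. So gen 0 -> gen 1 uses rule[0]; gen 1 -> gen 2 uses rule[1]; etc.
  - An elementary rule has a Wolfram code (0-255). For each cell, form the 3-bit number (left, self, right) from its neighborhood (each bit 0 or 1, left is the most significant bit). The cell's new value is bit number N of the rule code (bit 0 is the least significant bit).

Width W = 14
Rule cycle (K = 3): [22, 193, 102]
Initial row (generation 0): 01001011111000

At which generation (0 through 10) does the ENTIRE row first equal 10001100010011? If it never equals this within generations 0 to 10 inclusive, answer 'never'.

Answer: 3

Derivation:
Gen 0: 01001011111000
Gen 1 (rule 22): 11111000000100
Gen 2 (rule 193): 01111011110001
Gen 3 (rule 102): 10001100010011
Gen 4 (rule 22): 11010010111100
Gen 5 (rule 193): 01000000011101
Gen 6 (rule 102): 11000000100111
Gen 7 (rule 22): 00100001111000
Gen 8 (rule 193): 10001100111011
Gen 9 (rule 102): 10010101001101
Gen 10 (rule 22): 11110101110001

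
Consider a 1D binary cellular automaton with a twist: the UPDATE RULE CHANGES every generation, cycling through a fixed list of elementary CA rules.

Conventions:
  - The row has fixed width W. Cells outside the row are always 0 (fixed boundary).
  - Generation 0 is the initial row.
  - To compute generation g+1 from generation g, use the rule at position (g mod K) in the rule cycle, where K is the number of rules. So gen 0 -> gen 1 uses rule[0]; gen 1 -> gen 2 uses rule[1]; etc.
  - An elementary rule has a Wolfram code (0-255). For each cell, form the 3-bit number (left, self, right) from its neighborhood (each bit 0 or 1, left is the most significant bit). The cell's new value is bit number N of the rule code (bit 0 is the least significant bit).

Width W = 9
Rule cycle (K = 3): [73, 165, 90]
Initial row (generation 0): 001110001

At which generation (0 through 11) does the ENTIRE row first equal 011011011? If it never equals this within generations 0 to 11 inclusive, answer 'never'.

Gen 0: 001110001
Gen 1 (rule 73): 101010100
Gen 2 (rule 165): 111111101
Gen 3 (rule 90): 100000100
Gen 4 (rule 73): 001110001
Gen 5 (rule 165): 100100101
Gen 6 (rule 90): 011011000
Gen 7 (rule 73): 011011011
Gen 8 (rule 165): 000100100
Gen 9 (rule 90): 001011010
Gen 10 (rule 73): 100011000
Gen 11 (rule 165): 101000011

Answer: 7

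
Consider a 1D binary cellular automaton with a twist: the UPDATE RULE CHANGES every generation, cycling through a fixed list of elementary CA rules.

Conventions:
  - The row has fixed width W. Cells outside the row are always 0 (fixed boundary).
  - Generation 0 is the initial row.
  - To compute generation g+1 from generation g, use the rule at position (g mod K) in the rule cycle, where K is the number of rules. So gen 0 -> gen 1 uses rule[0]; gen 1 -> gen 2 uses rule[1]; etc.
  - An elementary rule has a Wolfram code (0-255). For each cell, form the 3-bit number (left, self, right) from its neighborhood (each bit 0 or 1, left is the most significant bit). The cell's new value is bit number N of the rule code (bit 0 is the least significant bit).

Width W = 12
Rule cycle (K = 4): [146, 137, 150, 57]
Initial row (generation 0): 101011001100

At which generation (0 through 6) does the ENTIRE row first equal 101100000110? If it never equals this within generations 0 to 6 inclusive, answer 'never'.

Answer: 5

Derivation:
Gen 0: 101011001100
Gen 1 (rule 146): 000000110010
Gen 2 (rule 137): 111110100000
Gen 3 (rule 150): 011100110000
Gen 4 (rule 57): 010010101111
Gen 5 (rule 146): 101100000110
Gen 6 (rule 137): 001001110100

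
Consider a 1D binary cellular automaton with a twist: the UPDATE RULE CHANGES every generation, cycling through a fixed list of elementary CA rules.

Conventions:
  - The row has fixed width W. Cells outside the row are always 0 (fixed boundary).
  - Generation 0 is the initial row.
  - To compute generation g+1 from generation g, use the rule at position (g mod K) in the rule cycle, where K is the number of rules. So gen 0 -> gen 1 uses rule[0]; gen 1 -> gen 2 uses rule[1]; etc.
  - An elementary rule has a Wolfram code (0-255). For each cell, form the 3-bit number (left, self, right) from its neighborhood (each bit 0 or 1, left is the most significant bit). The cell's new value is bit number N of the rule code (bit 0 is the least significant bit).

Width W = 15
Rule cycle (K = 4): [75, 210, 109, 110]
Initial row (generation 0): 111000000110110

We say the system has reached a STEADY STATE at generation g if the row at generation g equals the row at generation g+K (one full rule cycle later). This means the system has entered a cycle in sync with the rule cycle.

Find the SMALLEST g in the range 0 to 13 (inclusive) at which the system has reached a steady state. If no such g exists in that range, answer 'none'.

Answer: none

Derivation:
Gen 0: 111000000110110
Gen 1 (rule 75): 101011111110110
Gen 2 (rule 210): 000001111110011
Gen 3 (rule 109): 111101000010011
Gen 4 (rule 110): 100111000110111
Gen 5 (rule 75): 001101011110101
Gen 6 (rule 210): 010100001110000
Gen 7 (rule 109): 011101101010111
Gen 8 (rule 110): 110111111111101
Gen 9 (rule 75): 110100000000100
Gen 10 (rule 210): 010010000001010
Gen 11 (rule 109): 010010111101110
Gen 12 (rule 110): 110111100111010
Gen 13 (rule 75): 110100101101000
Gen 14 (rule 210): 010011000100100
Gen 15 (rule 109): 010011010100101
Gen 16 (rule 110): 110111111101111
Gen 17 (rule 75): 110100000101001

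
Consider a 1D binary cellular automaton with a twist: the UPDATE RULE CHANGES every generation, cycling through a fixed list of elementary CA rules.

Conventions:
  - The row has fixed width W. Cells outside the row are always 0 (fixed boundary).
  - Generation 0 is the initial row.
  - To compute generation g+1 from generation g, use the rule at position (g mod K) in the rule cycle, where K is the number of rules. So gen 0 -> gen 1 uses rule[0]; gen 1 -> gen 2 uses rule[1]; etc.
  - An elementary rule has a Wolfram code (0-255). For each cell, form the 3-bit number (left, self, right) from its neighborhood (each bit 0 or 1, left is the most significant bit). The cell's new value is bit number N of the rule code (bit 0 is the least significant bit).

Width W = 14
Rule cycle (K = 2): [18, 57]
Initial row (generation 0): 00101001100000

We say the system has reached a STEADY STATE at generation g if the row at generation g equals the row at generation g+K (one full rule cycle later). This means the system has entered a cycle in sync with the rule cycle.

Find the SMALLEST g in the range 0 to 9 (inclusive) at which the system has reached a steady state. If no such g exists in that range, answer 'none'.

Gen 0: 00101001100000
Gen 1 (rule 18): 01000110010000
Gen 2 (rule 57): 00110101001111
Gen 3 (rule 18): 01000000110000
Gen 4 (rule 57): 00111110101111
Gen 5 (rule 18): 01000000000000
Gen 6 (rule 57): 00111111111111
Gen 7 (rule 18): 01000000000000
Gen 8 (rule 57): 00111111111111
Gen 9 (rule 18): 01000000000000
Gen 10 (rule 57): 00111111111111
Gen 11 (rule 18): 01000000000000

Answer: 5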